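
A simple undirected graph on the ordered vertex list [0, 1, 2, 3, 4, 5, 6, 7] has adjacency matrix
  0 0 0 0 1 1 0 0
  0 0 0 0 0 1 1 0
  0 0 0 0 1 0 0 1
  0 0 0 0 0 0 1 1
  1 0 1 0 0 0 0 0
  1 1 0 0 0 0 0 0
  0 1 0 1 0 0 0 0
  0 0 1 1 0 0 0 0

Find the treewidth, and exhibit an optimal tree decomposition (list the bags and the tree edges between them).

Treewidth 2.
One such decomposition:
Bags: B1 = {1, 5, 6}  B2 = {3, 5, 6}  B3 = {3, 5, 7}  B4 = {2, 5, 7}  B5 = {2, 4, 5}  B6 = {0, 4, 5}
Tree: B1–B2, B2–B3, B3–B4, B4–B5, B5–B6

The largest bag has 3 vertices, giving width 2; this decomposition certifies tw(G) ≤ 2. Since 5–1–6–3–7–2–4–0–5 is a cycle in G, G is not acyclic. Forests are exactly the graphs of treewidth ≤ 1, so tw(G) ≥ 2. Therefore the treewidth is 2.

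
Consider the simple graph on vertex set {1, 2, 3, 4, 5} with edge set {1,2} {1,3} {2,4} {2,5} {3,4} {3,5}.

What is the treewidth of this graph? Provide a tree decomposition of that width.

Treewidth 2.
One such decomposition:
Bags: B1 = {2, 3, 5}  B2 = {1, 2, 3}  B3 = {2, 3, 4}
Tree: B1–B2, B2–B3

Each bag holds 3 vertices, so the decomposition has width 2, which upper-bounds the treewidth. Since 5–2–1–3–5 is a cycle in G, G is not acyclic. Forests are exactly the graphs of treewidth ≤ 1, so tw(G) ≥ 2. The upper and lower bounds meet at 2, so that is the treewidth.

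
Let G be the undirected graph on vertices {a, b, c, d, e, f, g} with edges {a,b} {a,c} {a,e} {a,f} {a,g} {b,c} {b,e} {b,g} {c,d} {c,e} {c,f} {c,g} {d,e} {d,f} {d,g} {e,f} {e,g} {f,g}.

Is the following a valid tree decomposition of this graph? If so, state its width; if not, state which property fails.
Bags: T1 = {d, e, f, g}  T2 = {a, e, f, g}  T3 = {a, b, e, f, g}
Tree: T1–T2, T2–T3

A tree decomposition must satisfy three properties: every vertex lies in some bag; for every edge, both endpoints lie together in some bag; and for every vertex, the bags containing it form a connected subtree. Here vertex c appears in no bag, so the decomposition is invalid.

No — vertex c appears in no bag.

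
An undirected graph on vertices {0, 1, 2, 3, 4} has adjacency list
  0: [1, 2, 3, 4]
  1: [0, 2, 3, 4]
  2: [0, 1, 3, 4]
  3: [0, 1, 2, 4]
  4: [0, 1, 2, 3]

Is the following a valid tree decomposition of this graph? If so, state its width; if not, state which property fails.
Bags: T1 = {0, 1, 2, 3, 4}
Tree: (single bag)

Every vertex of G appears in some bag (union = {0, 1, 2, 3, 4}); every edge is covered by a bag; and for each vertex v the set of bags containing v is connected in the bag tree. The decomposition is therefore valid. The largest bag has 5 vertices, so the width is 4.

Yes; width 4.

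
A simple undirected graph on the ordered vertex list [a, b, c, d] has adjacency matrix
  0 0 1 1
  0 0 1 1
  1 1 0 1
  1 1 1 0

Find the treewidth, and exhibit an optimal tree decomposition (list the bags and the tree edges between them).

Each bag holds 3 vertices, so the decomposition has width 2, which upper-bounds the treewidth. For the lower bound, the 3 vertices {a, c, d} are pairwise adjacent, and any tree decomposition puts a clique entirely inside one bag — forcing width ≥ 2. Therefore the treewidth is 2.

Treewidth 2.
Bags: B1 = {b, c, d}  B2 = {a, c, d}
Tree: B1–B2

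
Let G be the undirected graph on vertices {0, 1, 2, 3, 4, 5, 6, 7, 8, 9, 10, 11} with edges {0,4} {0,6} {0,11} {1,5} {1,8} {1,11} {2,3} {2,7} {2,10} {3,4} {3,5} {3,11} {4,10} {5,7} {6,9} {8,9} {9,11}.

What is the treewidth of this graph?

3

A width-3 tree decomposition is:
Bags: B1 = {0, 6, 8, 9}  B2 = {0, 8, 9, 11}  B3 = {0, 1, 8, 11}  B4 = {0, 1, 4, 11}  B5 = {1, 3, 4, 11}  B6 = {1, 3, 4, 5}  B7 = {3, 4, 5, 10}  B8 = {2, 3, 5, 10}  B9 = {2, 5, 7, 10}
Tree: B1–B2, B2–B3, B3–B4, B4–B5, B5–B6, B6–B7, B7–B8, B8–B9
The largest bag has 4 vertices, giving width 3; this decomposition certifies tw(G) ≤ 3. For the lower bound: the 4 vertex sets {6,8,9}, {0}, {11}, {1,3,4,5} are disjoint, each induces a connected subgraph, and every pair is joined by at least one edge of G. Contracting each set to a single vertex therefore yields K_{4} as a minor, and since treewidth is minor-monotone, tw(G) ≥ tw(K_{4}) = 3. Combining the bounds, tw(G) = 3.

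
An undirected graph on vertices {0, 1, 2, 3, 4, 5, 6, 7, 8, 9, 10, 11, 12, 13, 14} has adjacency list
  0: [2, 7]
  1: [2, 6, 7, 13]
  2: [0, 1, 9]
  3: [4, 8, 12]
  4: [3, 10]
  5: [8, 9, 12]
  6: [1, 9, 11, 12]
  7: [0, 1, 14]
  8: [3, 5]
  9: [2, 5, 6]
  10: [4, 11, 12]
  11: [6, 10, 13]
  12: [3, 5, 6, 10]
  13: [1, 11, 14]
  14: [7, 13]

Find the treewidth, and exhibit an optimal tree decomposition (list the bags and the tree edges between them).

Treewidth 3.
One optimal decomposition is:
Bags: B1 = {0, 7, 13, 14}  B2 = {0, 1, 7, 13}  B3 = {0, 1, 2, 13}  B4 = {1, 2, 11, 13}  B5 = {1, 2, 6, 11}  B6 = {2, 6, 9, 11}  B7 = {6, 9, 10, 11}  B8 = {6, 9, 10, 12}  B9 = {5, 9, 10, 12}  B10 = {4, 5, 10, 12}  B11 = {3, 4, 5, 12}  B12 = {3, 4, 5, 8}
Tree: B1–B2, B2–B3, B3–B4, B4–B5, B5–B6, B6–B7, B7–B8, B8–B9, B9–B10, B10–B11, B11–B12

Every bag has size at most 4, so the width is 4 − 1 = 3 and tw(G) ≤ 3. For the lower bound: the 4 vertex sets {0,7,14}, {13}, {1}, {2,6,9,11} are disjoint, each induces a connected subgraph, and every pair is joined by at least one edge of G. Contracting each set to a single vertex therefore yields K_{4} as a minor, and since treewidth is minor-monotone, tw(G) ≥ tw(K_{4}) = 3. The upper and lower bounds meet at 3, so that is the treewidth.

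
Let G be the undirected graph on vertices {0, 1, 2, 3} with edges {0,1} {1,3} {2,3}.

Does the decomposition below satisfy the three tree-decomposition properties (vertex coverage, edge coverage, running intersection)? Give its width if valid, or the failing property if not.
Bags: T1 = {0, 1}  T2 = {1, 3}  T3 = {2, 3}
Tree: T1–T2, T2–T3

Vertex coverage: the bags together contain {0, 1, 2, 3}, the full vertex set. Edge coverage: each edge of G has both endpoints in at least one bag. Running intersection: for every vertex, the bags containing it form a connected subtree. All three properties hold, so this is a valid tree decomposition of width max|bag| − 1 = 1, and hence tw(G) ≤ 1.

Yes; width 1.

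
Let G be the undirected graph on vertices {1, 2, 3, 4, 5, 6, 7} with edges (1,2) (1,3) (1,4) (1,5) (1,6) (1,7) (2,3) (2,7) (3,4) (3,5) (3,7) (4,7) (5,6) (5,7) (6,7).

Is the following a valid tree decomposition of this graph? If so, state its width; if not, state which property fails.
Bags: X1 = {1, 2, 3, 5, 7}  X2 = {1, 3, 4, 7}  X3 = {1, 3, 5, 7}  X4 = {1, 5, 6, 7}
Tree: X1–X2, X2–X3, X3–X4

A tree decomposition must satisfy three properties: every vertex lies in some bag; for every edge, both endpoints lie together in some bag; and for every vertex, the bags containing it form a connected subtree. Here bags containing vertex 5 are not connected in the tree, so the decomposition is invalid.

No — bags containing vertex 5 are not connected in the tree.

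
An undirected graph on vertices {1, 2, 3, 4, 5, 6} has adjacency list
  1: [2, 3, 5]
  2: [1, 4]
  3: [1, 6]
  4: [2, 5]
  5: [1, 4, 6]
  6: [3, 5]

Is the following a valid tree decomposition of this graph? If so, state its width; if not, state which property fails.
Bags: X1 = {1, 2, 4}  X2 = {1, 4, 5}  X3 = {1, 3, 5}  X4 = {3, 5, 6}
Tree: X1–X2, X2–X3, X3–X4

Checking the three conditions: (i) the bags cover all of {1, 2, 3, 4, 5, 6}; (ii) for each edge, some bag contains both endpoints; (iii) the bags containing any fixed vertex form a subtree. All hold, so the decomposition is valid with width 3 − 1 = 2.

Yes; width 2.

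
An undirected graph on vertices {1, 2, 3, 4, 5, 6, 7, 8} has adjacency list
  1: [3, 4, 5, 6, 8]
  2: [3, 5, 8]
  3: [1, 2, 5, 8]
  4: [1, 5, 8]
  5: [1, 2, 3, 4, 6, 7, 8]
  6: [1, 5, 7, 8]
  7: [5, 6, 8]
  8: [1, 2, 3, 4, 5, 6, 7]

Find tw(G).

A width-3 tree decomposition is:
Bags: B1 = {5, 6, 7, 8}  B2 = {1, 5, 6, 8}  B3 = {1, 4, 5, 8}  B4 = {1, 3, 5, 8}  B5 = {2, 3, 5, 8}
Tree: B1–B2, B2–B3, B2–B4, B4–B5
The largest bag has 4 vertices, giving width 3; this decomposition certifies tw(G) ≤ 3. For the lower bound, the 4 vertices {1, 3, 5, 8} are pairwise adjacent, and any tree decomposition puts a clique entirely inside one bag — forcing width ≥ 3. Hence tw(G) = 3 exactly.

3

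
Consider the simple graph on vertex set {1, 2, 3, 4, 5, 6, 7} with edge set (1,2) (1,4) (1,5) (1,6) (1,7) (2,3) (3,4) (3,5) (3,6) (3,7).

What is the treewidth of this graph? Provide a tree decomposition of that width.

Each bag holds 3 vertices, so the decomposition has width 2, which upper-bounds the treewidth. The edges 3–6–1–7–3 form a cycle, so G is not a tree and its treewidth is at least 2. The upper and lower bounds meet at 2, so that is the treewidth.

Treewidth 2.
One such decomposition:
Bags: B1 = {1, 3, 6}  B2 = {1, 3, 7}  B3 = {1, 3, 5}  B4 = {1, 2, 3}  B5 = {1, 3, 4}
Tree: B1–B2, B2–B3, B3–B4, B4–B5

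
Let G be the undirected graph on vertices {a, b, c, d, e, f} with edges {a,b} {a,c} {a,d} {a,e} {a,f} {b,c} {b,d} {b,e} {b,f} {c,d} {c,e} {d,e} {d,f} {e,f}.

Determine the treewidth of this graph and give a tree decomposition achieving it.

The largest bag has 5 vertices, giving width 4; this decomposition certifies tw(G) ≤ 4. On the other hand G contains the 5-clique {a, b, c, d, e}. A clique must lie in a single bag of any decomposition, so no decomposition can have width below 4. The upper and lower bounds meet at 4, so that is the treewidth.

Treewidth 4.
Bags: B1 = {a, b, d, e, f}  B2 = {a, b, c, d, e}
Tree: B1–B2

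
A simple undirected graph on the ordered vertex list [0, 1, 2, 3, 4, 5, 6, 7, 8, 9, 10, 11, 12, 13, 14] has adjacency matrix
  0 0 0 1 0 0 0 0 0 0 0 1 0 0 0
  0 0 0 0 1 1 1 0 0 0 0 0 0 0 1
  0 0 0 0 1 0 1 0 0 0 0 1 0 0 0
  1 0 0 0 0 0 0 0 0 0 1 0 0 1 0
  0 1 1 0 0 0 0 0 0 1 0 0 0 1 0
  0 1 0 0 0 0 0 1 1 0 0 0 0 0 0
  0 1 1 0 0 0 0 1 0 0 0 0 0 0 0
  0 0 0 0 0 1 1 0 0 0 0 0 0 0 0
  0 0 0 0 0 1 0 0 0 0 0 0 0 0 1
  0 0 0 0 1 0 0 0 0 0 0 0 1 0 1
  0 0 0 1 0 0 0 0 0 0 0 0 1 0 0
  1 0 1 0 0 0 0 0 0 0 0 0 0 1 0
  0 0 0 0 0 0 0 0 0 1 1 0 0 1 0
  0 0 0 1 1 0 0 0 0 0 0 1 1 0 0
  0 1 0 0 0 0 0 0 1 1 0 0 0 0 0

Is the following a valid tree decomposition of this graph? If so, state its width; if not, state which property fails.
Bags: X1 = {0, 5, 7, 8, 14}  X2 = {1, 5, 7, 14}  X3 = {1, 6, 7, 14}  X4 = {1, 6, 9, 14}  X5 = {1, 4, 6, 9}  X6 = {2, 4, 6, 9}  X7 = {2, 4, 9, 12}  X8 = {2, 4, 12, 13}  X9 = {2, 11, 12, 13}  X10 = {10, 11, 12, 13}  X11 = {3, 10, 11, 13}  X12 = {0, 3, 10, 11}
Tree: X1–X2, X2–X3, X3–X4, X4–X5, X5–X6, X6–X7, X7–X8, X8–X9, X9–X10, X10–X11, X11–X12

A tree decomposition must satisfy three properties: every vertex lies in some bag; for every edge, both endpoints lie together in some bag; and for every vertex, the bags containing it form a connected subtree. Here bags containing vertex 0 are not connected in the tree, so the decomposition is invalid.

No — bags containing vertex 0 are not connected in the tree.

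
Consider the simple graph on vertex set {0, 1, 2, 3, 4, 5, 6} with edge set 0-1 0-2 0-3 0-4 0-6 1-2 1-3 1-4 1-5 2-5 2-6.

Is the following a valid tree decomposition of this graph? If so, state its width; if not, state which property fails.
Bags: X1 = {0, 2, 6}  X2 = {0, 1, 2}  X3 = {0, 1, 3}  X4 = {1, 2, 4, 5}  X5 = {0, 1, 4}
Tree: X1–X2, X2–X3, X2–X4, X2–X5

A tree decomposition must satisfy three properties: every vertex lies in some bag; for every edge, both endpoints lie together in some bag; and for every vertex, the bags containing it form a connected subtree. Here bags containing vertex 4 are not connected in the tree, so the decomposition is invalid.

No — bags containing vertex 4 are not connected in the tree.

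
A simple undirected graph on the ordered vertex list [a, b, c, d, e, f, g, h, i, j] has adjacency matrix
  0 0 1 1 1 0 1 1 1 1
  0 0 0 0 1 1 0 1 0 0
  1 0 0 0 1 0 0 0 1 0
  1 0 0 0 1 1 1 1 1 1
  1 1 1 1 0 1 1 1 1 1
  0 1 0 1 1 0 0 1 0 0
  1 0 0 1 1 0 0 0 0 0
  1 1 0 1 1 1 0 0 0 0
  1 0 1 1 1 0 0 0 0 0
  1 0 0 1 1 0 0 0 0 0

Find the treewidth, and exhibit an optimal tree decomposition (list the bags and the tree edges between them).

Each bag holds 4 vertices, so the decomposition has width 3, which upper-bounds the treewidth. For the lower bound, the 4 vertices {a, d, e, g} are pairwise adjacent, and any tree decomposition puts a clique entirely inside one bag — forcing width ≥ 3. Combining the bounds, tw(G) = 3.

Treewidth 3.
One such decomposition:
Bags: B1 = {a, d, e, i}  B2 = {a, d, e, h}  B3 = {a, c, e, i}  B4 = {d, e, f, h}  B5 = {a, d, e, j}  B6 = {b, e, f, h}  B7 = {a, d, e, g}
Tree: B1–B2, B1–B3, B2–B4, B2–B5, B4–B6, B1–B7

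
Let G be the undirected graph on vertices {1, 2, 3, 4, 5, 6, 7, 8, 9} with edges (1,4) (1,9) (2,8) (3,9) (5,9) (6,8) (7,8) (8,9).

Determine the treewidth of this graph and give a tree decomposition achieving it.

The largest bag has 2 vertices, giving width 1; this decomposition certifies tw(G) ≤ 1. G has an edge, so its treewidth is at least 1. Combining the bounds, tw(G) = 1.

Treewidth 1.
One optimal decomposition is:
Bags: B1 = {8, 9}  B2 = {2, 8}  B3 = {7, 8}  B4 = {5, 9}  B5 = {1, 9}  B6 = {6, 8}  B7 = {3, 9}  B8 = {1, 4}
Tree: B1–B2, B2–B3, B1–B4, B1–B5, B2–B6, B5–B7, B5–B8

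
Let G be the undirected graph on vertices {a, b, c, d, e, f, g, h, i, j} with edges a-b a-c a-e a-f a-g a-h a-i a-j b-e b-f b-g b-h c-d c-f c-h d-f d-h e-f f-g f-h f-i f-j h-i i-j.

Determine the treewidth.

3

A width-3 tree decomposition is:
Bags: B1 = {a, f, h, i}  B2 = {a, b, f, h}  B3 = {a, b, f, g}  B4 = {a, f, i, j}  B5 = {a, b, e, f}  B6 = {a, c, f, h}  B7 = {c, d, f, h}
Tree: B1–B2, B2–B3, B1–B4, B3–B5, B2–B6, B6–B7
The largest bag has 4 vertices, giving width 3; this decomposition certifies tw(G) ≤ 3. On the other hand G contains the 4-clique {c, d, f, h}. A clique must lie in a single bag of any decomposition, so no decomposition can have width below 3. Combining the bounds, tw(G) = 3.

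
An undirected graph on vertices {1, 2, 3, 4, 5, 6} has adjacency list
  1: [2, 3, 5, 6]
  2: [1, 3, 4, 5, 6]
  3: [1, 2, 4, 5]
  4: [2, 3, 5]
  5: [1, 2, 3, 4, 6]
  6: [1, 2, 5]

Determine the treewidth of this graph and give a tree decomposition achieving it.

Each bag holds 4 vertices, so the decomposition has width 3, which upper-bounds the treewidth. Conversely, {1, 2, 3, 5} is a clique of size 4, and the vertices of any clique must share a bag in every tree decomposition; so some bag has ≥ 4 vertices and tw(G) ≥ 3. Hence tw(G) = 3 exactly.

Treewidth 3.
One optimal decomposition is:
Bags: B1 = {1, 2, 5, 6}  B2 = {1, 2, 3, 5}  B3 = {2, 3, 4, 5}
Tree: B1–B2, B2–B3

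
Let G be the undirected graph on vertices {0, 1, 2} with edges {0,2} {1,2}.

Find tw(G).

1

A width-1 tree decomposition is:
Bags: B1 = {1, 2}  B2 = {0, 2}
Tree: B1–B2
The largest bag has 2 vertices, giving width 1; this decomposition certifies tw(G) ≤ 1. Since G has at least one edge (e.g. 1–2), it is not an edgeless graph, so tw(G) ≥ 1. Hence tw(G) = 1 exactly.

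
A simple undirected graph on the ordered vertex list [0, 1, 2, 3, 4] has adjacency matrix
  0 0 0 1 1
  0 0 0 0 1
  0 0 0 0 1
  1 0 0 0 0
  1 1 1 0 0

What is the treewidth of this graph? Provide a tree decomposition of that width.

Treewidth 1.
One such decomposition:
Bags: B1 = {1, 4}  B2 = {0, 4}  B3 = {0, 3}  B4 = {2, 4}
Tree: B1–B2, B2–B3, B1–B4

Each bag holds 2 vertices, so the decomposition has width 1, which upper-bounds the treewidth. Any graph with an edge has treewidth ≥ 1, and G has the edge 4–1. The upper and lower bounds meet at 1, so that is the treewidth.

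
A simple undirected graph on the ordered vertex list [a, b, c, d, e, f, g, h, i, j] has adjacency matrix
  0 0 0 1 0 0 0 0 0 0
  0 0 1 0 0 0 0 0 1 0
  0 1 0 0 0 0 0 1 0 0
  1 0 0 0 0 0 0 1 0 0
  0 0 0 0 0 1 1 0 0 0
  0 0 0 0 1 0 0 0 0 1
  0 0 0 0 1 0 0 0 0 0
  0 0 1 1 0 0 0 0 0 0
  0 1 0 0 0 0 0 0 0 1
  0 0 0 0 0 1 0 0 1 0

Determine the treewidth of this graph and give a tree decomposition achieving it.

Treewidth 1.
One such decomposition:
Bags: B1 = {a, d}  B2 = {d, h}  B3 = {c, h}  B4 = {b, c}  B5 = {b, i}  B6 = {i, j}  B7 = {f, j}  B8 = {e, f}  B9 = {e, g}
Tree: B1–B2, B2–B3, B3–B4, B4–B5, B5–B6, B6–B7, B7–B8, B8–B9

Each bag holds 2 vertices, so the decomposition has width 1, which upper-bounds the treewidth. G has an edge, so its treewidth is at least 1. Combining the bounds, tw(G) = 1.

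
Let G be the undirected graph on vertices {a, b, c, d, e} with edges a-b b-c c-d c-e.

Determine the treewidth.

A width-1 tree decomposition is:
Bags: B1 = {b, c}  B2 = {c, d}  B3 = {c, e}  B4 = {a, b}
Tree: B1–B2, B1–B3, B1–B4
Every bag has size at most 2, so the width is 2 − 1 = 1 and tw(G) ≤ 1. G has an edge, so its treewidth is at least 1. The upper and lower bounds meet at 1, so that is the treewidth.

1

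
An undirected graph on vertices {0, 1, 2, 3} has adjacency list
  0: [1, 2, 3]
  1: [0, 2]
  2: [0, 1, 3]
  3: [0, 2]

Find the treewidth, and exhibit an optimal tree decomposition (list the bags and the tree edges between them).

Treewidth 2.
Bags: B1 = {0, 1, 2}  B2 = {0, 2, 3}
Tree: B1–B2

Every bag has size at most 3, so the width is 3 − 1 = 2 and tw(G) ≤ 2. On the other hand G contains the 3-clique {0, 1, 2}. A clique must lie in a single bag of any decomposition, so no decomposition can have width below 2. The upper and lower bounds meet at 2, so that is the treewidth.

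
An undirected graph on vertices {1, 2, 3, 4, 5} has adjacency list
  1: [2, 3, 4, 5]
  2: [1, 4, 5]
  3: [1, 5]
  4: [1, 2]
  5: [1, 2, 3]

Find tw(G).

A width-2 tree decomposition is:
Bags: B1 = {1, 3, 5}  B2 = {1, 2, 5}  B3 = {1, 2, 4}
Tree: B1–B2, B2–B3
The largest bag has 3 vertices, giving width 2; this decomposition certifies tw(G) ≤ 2. On the other hand G contains the 3-clique {1, 2, 4}. A clique must lie in a single bag of any decomposition, so no decomposition can have width below 2. The upper and lower bounds meet at 2, so that is the treewidth.

2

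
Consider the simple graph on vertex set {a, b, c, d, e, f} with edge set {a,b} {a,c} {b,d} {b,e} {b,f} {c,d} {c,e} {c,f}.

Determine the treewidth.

2

A width-2 tree decomposition is:
Bags: B1 = {b, c, d}  B2 = {b, c, f}  B3 = {b, c, e}  B4 = {a, b, c}
Tree: B1–B2, B2–B3, B3–B4
The largest bag has 3 vertices, giving width 2; this decomposition certifies tw(G) ≤ 2. Since c–d–b–f–c is a cycle in G, G is not acyclic. Forests are exactly the graphs of treewidth ≤ 1, so tw(G) ≥ 2. Hence tw(G) = 2 exactly.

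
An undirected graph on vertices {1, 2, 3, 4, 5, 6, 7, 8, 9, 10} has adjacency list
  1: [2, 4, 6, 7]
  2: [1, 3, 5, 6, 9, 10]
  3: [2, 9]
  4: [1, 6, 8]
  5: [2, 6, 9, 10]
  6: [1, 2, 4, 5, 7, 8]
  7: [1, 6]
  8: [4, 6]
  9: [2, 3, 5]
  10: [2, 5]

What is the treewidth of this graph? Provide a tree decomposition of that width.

The largest bag has 3 vertices, giving width 2; this decomposition certifies tw(G) ≤ 2. Conversely, {4, 6, 8} is a clique of size 3, and the vertices of any clique must share a bag in every tree decomposition; so some bag has ≥ 3 vertices and tw(G) ≥ 2. Hence tw(G) = 2 exactly.

Treewidth 2.
One optimal decomposition is:
Bags: B1 = {1, 2, 6}  B2 = {1, 6, 7}  B3 = {1, 4, 6}  B4 = {2, 5, 6}  B5 = {4, 6, 8}  B6 = {2, 5, 9}  B7 = {2, 5, 10}  B8 = {2, 3, 9}
Tree: B1–B2, B1–B3, B1–B4, B3–B5, B4–B6, B6–B7, B6–B8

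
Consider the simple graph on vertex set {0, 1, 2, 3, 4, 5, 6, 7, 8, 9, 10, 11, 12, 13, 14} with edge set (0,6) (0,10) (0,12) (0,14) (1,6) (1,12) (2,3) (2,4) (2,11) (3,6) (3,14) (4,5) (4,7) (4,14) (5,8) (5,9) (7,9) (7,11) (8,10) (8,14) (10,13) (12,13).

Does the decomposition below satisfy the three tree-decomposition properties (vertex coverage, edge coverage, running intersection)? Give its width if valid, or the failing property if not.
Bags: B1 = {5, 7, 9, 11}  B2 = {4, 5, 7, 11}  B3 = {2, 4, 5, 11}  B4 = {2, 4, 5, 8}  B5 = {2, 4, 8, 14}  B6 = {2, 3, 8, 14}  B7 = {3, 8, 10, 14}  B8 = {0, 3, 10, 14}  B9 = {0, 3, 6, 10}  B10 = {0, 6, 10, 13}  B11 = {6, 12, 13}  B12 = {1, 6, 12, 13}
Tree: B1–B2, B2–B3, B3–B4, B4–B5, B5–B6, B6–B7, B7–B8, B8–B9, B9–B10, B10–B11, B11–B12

No — edge (0,12) lies in no bag.

A tree decomposition must satisfy three properties: every vertex lies in some bag; for every edge, both endpoints lie together in some bag; and for every vertex, the bags containing it form a connected subtree. Here edge (0,12) lies in no bag, so the decomposition is invalid.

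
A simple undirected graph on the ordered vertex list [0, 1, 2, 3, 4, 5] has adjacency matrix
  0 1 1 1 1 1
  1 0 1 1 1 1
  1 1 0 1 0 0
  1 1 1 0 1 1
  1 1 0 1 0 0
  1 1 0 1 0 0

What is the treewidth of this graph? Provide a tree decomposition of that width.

The largest bag has 4 vertices, giving width 3; this decomposition certifies tw(G) ≤ 3. On the other hand G contains the 4-clique {0, 1, 2, 3}. A clique must lie in a single bag of any decomposition, so no decomposition can have width below 3. The upper and lower bounds meet at 3, so that is the treewidth.

Treewidth 3.
One optimal decomposition is:
Bags: B1 = {0, 1, 3, 4}  B2 = {0, 1, 2, 3}  B3 = {0, 1, 3, 5}
Tree: B1–B2, B2–B3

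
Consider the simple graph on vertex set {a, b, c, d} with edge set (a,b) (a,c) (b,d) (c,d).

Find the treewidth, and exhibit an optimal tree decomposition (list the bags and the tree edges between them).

The largest bag has 3 vertices, giving width 2; this decomposition certifies tw(G) ≤ 2. For the lower bound, G contains the cycle a–b–d–c–a, so G is not a forest; only forests have treewidth ≤ 1, hence tw(G) ≥ 2. The upper and lower bounds meet at 2, so that is the treewidth.

Treewidth 2.
One such decomposition:
Bags: B1 = {a, b, d}  B2 = {a, c, d}
Tree: B1–B2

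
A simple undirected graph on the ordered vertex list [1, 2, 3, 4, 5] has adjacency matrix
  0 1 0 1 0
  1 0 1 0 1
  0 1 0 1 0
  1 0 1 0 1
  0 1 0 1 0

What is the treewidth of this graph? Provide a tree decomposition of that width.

Each bag holds 3 vertices, so the decomposition has width 2, which upper-bounds the treewidth. Since 2–5–4–1–2 is a cycle in G, G is not acyclic. Forests are exactly the graphs of treewidth ≤ 1, so tw(G) ≥ 2. Combining the bounds, tw(G) = 2.

Treewidth 2.
One such decomposition:
Bags: B1 = {2, 4, 5}  B2 = {1, 2, 4}  B3 = {2, 3, 4}
Tree: B1–B2, B2–B3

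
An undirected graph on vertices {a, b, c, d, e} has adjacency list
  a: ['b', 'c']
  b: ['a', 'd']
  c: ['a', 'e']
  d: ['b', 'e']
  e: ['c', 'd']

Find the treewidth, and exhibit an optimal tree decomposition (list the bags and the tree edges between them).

Treewidth 2.
Bags: B1 = {a, b, c}  B2 = {b, c, d}  B3 = {c, d, e}
Tree: B1–B2, B2–B3

Every bag has size at most 3, so the width is 3 − 1 = 2 and tw(G) ≤ 2. The edges c–a–b–d–e–c form a cycle, so G is not a tree and its treewidth is at least 2. Hence tw(G) = 2 exactly.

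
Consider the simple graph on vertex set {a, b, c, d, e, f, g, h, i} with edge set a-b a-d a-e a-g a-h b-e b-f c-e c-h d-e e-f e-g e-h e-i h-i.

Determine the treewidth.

2

A width-2 tree decomposition is:
Bags: B1 = {a, e, h}  B2 = {a, e, g}  B3 = {c, e, h}  B4 = {a, d, e}  B5 = {a, b, e}  B6 = {e, h, i}  B7 = {b, e, f}
Tree: B1–B2, B1–B3, B1–B4, B1–B5, B1–B6, B5–B7
The largest bag has 3 vertices, giving width 2; this decomposition certifies tw(G) ≤ 2. For the lower bound, the 3 vertices {a, d, e} are pairwise adjacent, and any tree decomposition puts a clique entirely inside one bag — forcing width ≥ 2. Combining the bounds, tw(G) = 2.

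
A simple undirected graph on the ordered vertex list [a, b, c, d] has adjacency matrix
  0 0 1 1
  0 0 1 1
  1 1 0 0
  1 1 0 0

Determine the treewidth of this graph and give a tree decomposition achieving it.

Each bag holds 3 vertices, so the decomposition has width 2, which upper-bounds the treewidth. For the lower bound, G contains the cycle d–a–c–b–d, so G is not a forest; only forests have treewidth ≤ 1, hence tw(G) ≥ 2. The upper and lower bounds meet at 2, so that is the treewidth.

Treewidth 2.
One optimal decomposition is:
Bags: B1 = {a, c, d}  B2 = {b, c, d}
Tree: B1–B2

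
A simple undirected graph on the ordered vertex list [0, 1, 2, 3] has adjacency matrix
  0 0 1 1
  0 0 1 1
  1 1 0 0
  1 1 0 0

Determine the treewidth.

A width-2 tree decomposition is:
Bags: B1 = {0, 1, 3}  B2 = {0, 1, 2}
Tree: B1–B2
The largest bag has 3 vertices, giving width 2; this decomposition certifies tw(G) ≤ 2. For the lower bound, G contains the cycle 0–3–1–2–0, so G is not a forest; only forests have treewidth ≤ 1, hence tw(G) ≥ 2. The upper and lower bounds meet at 2, so that is the treewidth.

2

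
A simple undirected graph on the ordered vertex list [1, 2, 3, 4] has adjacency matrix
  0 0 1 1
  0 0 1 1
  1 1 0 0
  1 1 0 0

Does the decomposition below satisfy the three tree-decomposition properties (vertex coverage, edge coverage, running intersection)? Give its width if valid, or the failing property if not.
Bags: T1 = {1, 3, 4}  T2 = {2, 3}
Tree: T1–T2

A tree decomposition must satisfy three properties: every vertex lies in some bag; for every edge, both endpoints lie together in some bag; and for every vertex, the bags containing it form a connected subtree. Here edge (4,2) lies in no bag, so the decomposition is invalid.

No — edge (4,2) lies in no bag.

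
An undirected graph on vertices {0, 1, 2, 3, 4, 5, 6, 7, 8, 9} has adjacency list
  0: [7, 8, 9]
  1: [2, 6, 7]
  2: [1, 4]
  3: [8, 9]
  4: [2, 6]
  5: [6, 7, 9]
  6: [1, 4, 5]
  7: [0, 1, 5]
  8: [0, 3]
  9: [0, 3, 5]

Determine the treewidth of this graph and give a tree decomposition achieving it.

The largest bag has 3 vertices, giving width 2; this decomposition certifies tw(G) ≤ 2. The edges 3–8–0–9–3 form a cycle, so G is not a tree and its treewidth is at least 2. Combining the bounds, tw(G) = 2.

Treewidth 2.
Bags: B1 = {3, 8, 9}  B2 = {0, 8, 9}  B3 = {0, 5, 9}  B4 = {0, 5, 7}  B5 = {5, 6, 7}  B6 = {1, 6, 7}  B7 = {1, 4, 6}  B8 = {1, 2, 4}
Tree: B1–B2, B2–B3, B3–B4, B4–B5, B5–B6, B6–B7, B7–B8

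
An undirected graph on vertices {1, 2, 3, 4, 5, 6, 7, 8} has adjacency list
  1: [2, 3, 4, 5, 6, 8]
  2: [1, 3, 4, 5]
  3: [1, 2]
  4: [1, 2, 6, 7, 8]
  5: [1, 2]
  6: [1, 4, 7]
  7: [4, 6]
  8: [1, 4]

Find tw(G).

A width-2 tree decomposition is:
Bags: B1 = {1, 4, 6}  B2 = {1, 2, 4}  B3 = {1, 2, 5}  B4 = {1, 4, 8}  B5 = {4, 6, 7}  B6 = {1, 2, 3}
Tree: B1–B2, B2–B3, B2–B4, B1–B5, B2–B6
The largest bag has 3 vertices, giving width 2; this decomposition certifies tw(G) ≤ 2. Conversely, {1, 4, 8} is a clique of size 3, and the vertices of any clique must share a bag in every tree decomposition; so some bag has ≥ 3 vertices and tw(G) ≥ 2. Combining the bounds, tw(G) = 2.

2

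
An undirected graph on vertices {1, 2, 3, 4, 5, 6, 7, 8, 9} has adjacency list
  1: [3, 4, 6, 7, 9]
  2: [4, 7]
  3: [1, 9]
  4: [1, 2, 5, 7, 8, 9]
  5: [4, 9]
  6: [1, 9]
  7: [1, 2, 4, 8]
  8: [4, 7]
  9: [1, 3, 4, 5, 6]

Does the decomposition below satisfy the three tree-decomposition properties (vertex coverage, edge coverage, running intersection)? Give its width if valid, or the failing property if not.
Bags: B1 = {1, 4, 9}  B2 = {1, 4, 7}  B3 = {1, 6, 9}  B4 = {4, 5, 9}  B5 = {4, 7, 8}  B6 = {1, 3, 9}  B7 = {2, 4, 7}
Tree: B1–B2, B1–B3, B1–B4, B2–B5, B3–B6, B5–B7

Yes; width 2.

Checking the three conditions: (i) the bags cover all of {1, 2, 3, 4, 5, 6, 7, 8, 9}; (ii) for each edge, some bag contains both endpoints; (iii) the bags containing any fixed vertex form a subtree. All hold, so the decomposition is valid with width 3 − 1 = 2.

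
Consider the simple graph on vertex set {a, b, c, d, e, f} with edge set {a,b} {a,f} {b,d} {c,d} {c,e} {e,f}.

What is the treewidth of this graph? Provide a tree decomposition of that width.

Treewidth 2.
One optimal decomposition is:
Bags: B1 = {b, c, d}  B2 = {a, b, c}  B3 = {a, c, f}  B4 = {c, e, f}
Tree: B1–B2, B2–B3, B3–B4

Every bag has size at most 3, so the width is 3 − 1 = 2 and tw(G) ≤ 2. For the lower bound, G contains the cycle c–d–b–a–f–e–c, so G is not a forest; only forests have treewidth ≤ 1, hence tw(G) ≥ 2. Hence tw(G) = 2 exactly.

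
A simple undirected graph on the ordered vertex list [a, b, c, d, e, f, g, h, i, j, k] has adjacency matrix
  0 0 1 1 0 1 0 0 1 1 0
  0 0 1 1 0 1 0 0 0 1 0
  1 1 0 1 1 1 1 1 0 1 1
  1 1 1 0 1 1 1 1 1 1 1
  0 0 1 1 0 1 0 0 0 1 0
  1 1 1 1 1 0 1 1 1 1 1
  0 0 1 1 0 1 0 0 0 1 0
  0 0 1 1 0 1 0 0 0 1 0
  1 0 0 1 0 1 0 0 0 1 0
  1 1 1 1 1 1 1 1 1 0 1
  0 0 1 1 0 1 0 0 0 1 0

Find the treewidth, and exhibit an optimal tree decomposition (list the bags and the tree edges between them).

Every bag has size at most 5, so the width is 5 − 1 = 4 and tw(G) ≤ 4. On the other hand G contains the 5-clique {c, d, f, g, j}. A clique must lie in a single bag of any decomposition, so no decomposition can have width below 4. Therefore the treewidth is 4.

Treewidth 4.
One such decomposition:
Bags: B1 = {c, d, f, h, j}  B2 = {c, d, e, f, j}  B3 = {c, d, f, g, j}  B4 = {b, c, d, f, j}  B5 = {a, c, d, f, j}  B6 = {a, d, f, i, j}  B7 = {c, d, f, j, k}
Tree: B1–B2, B2–B3, B2–B4, B4–B5, B5–B6, B5–B7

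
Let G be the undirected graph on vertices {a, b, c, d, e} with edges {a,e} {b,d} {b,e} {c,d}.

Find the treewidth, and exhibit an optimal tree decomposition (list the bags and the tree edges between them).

Treewidth 1.
One such decomposition:
Bags: B1 = {c, d}  B2 = {b, d}  B3 = {b, e}  B4 = {a, e}
Tree: B1–B2, B2–B3, B3–B4

Every bag has size at most 2, so the width is 2 − 1 = 1 and tw(G) ≤ 1. G has an edge, so its treewidth is at least 1. The upper and lower bounds meet at 1, so that is the treewidth.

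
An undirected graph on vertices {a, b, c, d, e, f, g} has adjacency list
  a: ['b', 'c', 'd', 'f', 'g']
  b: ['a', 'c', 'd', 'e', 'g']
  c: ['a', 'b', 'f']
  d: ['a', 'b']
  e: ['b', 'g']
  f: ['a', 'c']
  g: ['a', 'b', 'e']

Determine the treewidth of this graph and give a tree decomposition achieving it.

Treewidth 2.
One such decomposition:
Bags: B1 = {a, b, c}  B2 = {a, b, g}  B3 = {b, e, g}  B4 = {a, c, f}  B5 = {a, b, d}
Tree: B1–B2, B2–B3, B1–B4, B2–B5

Each bag holds 3 vertices, so the decomposition has width 2, which upper-bounds the treewidth. Conversely, {b, e, g} is a clique of size 3, and the vertices of any clique must share a bag in every tree decomposition; so some bag has ≥ 3 vertices and tw(G) ≥ 2. Hence tw(G) = 2 exactly.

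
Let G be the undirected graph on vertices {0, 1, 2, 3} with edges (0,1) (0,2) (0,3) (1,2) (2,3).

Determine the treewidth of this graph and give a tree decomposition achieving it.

Treewidth 2.
One optimal decomposition is:
Bags: B1 = {0, 2, 3}  B2 = {0, 1, 2}
Tree: B1–B2

Each bag holds 3 vertices, so the decomposition has width 2, which upper-bounds the treewidth. Conversely, {0, 1, 2} is a clique of size 3, and the vertices of any clique must share a bag in every tree decomposition; so some bag has ≥ 3 vertices and tw(G) ≥ 2. The upper and lower bounds meet at 2, so that is the treewidth.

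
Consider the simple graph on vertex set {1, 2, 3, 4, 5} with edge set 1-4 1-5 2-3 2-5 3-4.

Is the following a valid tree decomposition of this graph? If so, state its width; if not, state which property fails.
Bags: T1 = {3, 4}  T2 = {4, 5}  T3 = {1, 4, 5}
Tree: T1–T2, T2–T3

A tree decomposition must satisfy three properties: every vertex lies in some bag; for every edge, both endpoints lie together in some bag; and for every vertex, the bags containing it form a connected subtree. Here vertex 2 appears in no bag, so the decomposition is invalid.

No — vertex 2 appears in no bag.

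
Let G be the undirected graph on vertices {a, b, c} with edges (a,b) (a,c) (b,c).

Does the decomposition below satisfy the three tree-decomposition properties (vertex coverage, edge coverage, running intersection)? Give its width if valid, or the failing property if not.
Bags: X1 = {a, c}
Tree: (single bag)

No — vertex b appears in no bag.

A tree decomposition must satisfy three properties: every vertex lies in some bag; for every edge, both endpoints lie together in some bag; and for every vertex, the bags containing it form a connected subtree. Here vertex b appears in no bag, so the decomposition is invalid.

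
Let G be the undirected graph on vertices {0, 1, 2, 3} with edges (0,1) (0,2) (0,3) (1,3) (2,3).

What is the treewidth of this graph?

A width-2 tree decomposition is:
Bags: B1 = {0, 2, 3}  B2 = {0, 1, 3}
Tree: B1–B2
Every bag has size at most 3, so the width is 3 − 1 = 2 and tw(G) ≤ 2. For the lower bound, the 3 vertices {0, 1, 3} are pairwise adjacent, and any tree decomposition puts a clique entirely inside one bag — forcing width ≥ 2. Therefore the treewidth is 2.

2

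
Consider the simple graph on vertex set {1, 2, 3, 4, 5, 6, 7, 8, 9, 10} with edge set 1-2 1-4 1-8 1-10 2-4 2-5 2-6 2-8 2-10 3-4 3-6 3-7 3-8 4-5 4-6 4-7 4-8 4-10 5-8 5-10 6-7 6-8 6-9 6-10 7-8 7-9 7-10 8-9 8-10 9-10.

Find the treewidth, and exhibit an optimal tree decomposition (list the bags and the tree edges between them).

The largest bag has 5 vertices, giving width 4; this decomposition certifies tw(G) ≤ 4. For the lower bound, the 5 vertices {6, 7, 8, 9, 10} are pairwise adjacent, and any tree decomposition puts a clique entirely inside one bag — forcing width ≥ 4. Therefore the treewidth is 4.

Treewidth 4.
Bags: B1 = {4, 6, 7, 8, 10}  B2 = {2, 4, 6, 8, 10}  B3 = {2, 4, 5, 8, 10}  B4 = {3, 4, 6, 7, 8}  B5 = {6, 7, 8, 9, 10}  B6 = {1, 2, 4, 8, 10}
Tree: B1–B2, B2–B3, B1–B4, B1–B5, B2–B6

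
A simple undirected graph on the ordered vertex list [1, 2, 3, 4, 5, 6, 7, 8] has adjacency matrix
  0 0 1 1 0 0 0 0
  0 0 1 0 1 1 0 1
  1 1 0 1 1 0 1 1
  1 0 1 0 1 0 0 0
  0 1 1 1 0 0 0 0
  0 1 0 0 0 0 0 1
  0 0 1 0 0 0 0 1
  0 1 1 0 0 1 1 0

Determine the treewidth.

2

A width-2 tree decomposition is:
Bags: B1 = {3, 4, 5}  B2 = {1, 3, 4}  B3 = {2, 3, 5}  B4 = {2, 3, 8}  B5 = {3, 7, 8}  B6 = {2, 6, 8}
Tree: B1–B2, B1–B3, B3–B4, B4–B5, B4–B6
Each bag holds 3 vertices, so the decomposition has width 2, which upper-bounds the treewidth. For the lower bound, the 3 vertices {1, 3, 4} are pairwise adjacent, and any tree decomposition puts a clique entirely inside one bag — forcing width ≥ 2. The upper and lower bounds meet at 2, so that is the treewidth.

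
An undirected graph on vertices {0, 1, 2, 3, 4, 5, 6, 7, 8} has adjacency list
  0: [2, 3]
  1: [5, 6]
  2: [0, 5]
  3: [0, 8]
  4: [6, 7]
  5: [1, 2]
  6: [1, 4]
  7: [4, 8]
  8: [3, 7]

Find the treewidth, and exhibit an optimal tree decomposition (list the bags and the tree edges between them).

The largest bag has 3 vertices, giving width 2; this decomposition certifies tw(G) ≤ 2. The edges 1–5–2–0–3–8–7–4–6–1 form a cycle, so G is not a tree and its treewidth is at least 2. Combining the bounds, tw(G) = 2.

Treewidth 2.
Bags: B1 = {1, 2, 5}  B2 = {0, 1, 2}  B3 = {0, 1, 3}  B4 = {1, 3, 8}  B5 = {1, 7, 8}  B6 = {1, 4, 7}  B7 = {1, 4, 6}
Tree: B1–B2, B2–B3, B3–B4, B4–B5, B5–B6, B6–B7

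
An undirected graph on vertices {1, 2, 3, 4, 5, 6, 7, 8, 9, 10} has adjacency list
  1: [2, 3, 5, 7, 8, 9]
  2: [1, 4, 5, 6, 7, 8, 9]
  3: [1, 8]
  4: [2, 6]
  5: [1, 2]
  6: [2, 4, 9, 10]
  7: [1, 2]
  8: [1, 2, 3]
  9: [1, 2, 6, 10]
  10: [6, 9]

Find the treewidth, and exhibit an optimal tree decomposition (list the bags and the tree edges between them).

Treewidth 2.
One such decomposition:
Bags: B1 = {2, 6, 9}  B2 = {1, 2, 9}  B3 = {1, 2, 7}  B4 = {1, 2, 8}  B5 = {2, 4, 6}  B6 = {1, 3, 8}  B7 = {6, 9, 10}  B8 = {1, 2, 5}
Tree: B1–B2, B2–B3, B2–B4, B1–B5, B4–B6, B1–B7, B3–B8

Every bag has size at most 3, so the width is 3 − 1 = 2 and tw(G) ≤ 2. Conversely, {6, 9, 10} is a clique of size 3, and the vertices of any clique must share a bag in every tree decomposition; so some bag has ≥ 3 vertices and tw(G) ≥ 2. The upper and lower bounds meet at 2, so that is the treewidth.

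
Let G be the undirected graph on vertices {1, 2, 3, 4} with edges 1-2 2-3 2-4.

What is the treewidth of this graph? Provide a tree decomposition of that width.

Treewidth 1.
Bags: B1 = {2, 4}  B2 = {2, 3}  B3 = {1, 2}
Tree: B1–B2, B1–B3

The largest bag has 2 vertices, giving width 1; this decomposition certifies tw(G) ≤ 1. Any graph with an edge has treewidth ≥ 1, and G has the edge 2–4. Combining the bounds, tw(G) = 1.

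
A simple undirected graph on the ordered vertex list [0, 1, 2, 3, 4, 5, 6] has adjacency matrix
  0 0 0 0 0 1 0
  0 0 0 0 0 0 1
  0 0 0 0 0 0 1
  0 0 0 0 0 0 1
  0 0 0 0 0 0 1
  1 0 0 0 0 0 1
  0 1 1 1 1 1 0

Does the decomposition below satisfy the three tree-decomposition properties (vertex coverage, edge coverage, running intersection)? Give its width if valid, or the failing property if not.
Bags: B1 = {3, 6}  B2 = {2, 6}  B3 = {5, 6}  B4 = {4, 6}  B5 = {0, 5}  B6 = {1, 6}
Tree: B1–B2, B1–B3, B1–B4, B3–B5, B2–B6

Checking the three conditions: (i) the bags cover all of {0, 1, 2, 3, 4, 5, 6}; (ii) for each edge, some bag contains both endpoints; (iii) the bags containing any fixed vertex form a subtree. All hold, so the decomposition is valid with width 2 − 1 = 1.

Yes; width 1.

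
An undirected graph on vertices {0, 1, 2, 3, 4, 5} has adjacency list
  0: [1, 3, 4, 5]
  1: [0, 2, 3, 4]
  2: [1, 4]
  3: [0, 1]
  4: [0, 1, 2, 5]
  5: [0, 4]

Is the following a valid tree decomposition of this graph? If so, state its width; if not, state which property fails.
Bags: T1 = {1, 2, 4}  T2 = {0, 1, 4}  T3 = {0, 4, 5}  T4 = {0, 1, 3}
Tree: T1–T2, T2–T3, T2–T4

Every vertex of G appears in some bag (union = {0, 1, 2, 3, 4, 5}); every edge is covered by a bag; and for each vertex v the set of bags containing v is connected in the bag tree. The decomposition is therefore valid. The largest bag has 3 vertices, so the width is 2.

Yes; width 2.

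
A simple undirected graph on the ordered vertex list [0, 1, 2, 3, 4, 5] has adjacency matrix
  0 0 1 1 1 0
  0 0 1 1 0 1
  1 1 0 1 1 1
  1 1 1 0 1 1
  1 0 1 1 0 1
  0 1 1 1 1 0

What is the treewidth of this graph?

A width-3 tree decomposition is:
Bags: B1 = {0, 2, 3, 4}  B2 = {2, 3, 4, 5}  B3 = {1, 2, 3, 5}
Tree: B1–B2, B2–B3
Each bag holds 4 vertices, so the decomposition has width 3, which upper-bounds the treewidth. On the other hand G contains the 4-clique {1, 2, 3, 5}. A clique must lie in a single bag of any decomposition, so no decomposition can have width below 3. Hence tw(G) = 3 exactly.

3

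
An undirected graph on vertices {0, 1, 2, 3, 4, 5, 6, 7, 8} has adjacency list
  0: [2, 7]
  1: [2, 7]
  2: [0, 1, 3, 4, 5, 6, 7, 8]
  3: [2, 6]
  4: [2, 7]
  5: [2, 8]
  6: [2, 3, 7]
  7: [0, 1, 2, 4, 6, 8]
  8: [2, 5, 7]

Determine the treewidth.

A width-2 tree decomposition is:
Bags: B1 = {1, 2, 7}  B2 = {2, 4, 7}  B3 = {2, 6, 7}  B4 = {0, 2, 7}  B5 = {2, 3, 6}  B6 = {2, 7, 8}  B7 = {2, 5, 8}
Tree: B1–B2, B1–B3, B2–B4, B3–B5, B4–B6, B6–B7
The largest bag has 3 vertices, giving width 2; this decomposition certifies tw(G) ≤ 2. On the other hand G contains the 3-clique {2, 3, 6}. A clique must lie in a single bag of any decomposition, so no decomposition can have width below 2. Hence tw(G) = 2 exactly.

2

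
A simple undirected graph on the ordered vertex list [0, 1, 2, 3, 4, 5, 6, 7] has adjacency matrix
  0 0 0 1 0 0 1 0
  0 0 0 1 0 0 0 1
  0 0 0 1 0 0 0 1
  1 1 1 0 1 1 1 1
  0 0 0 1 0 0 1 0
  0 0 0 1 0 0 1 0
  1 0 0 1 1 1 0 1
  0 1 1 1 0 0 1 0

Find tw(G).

2

A width-2 tree decomposition is:
Bags: B1 = {3, 4, 6}  B2 = {3, 6, 7}  B3 = {1, 3, 7}  B4 = {2, 3, 7}  B5 = {0, 3, 6}  B6 = {3, 5, 6}
Tree: B1–B2, B2–B3, B2–B4, B2–B5, B1–B6
Every bag has size at most 3, so the width is 3 − 1 = 2 and tw(G) ≤ 2. On the other hand G contains the 3-clique {1, 3, 7}. A clique must lie in a single bag of any decomposition, so no decomposition can have width below 2. Combining the bounds, tw(G) = 2.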